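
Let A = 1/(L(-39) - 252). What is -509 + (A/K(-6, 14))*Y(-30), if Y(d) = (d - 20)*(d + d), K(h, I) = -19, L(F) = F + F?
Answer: -106281/209 ≈ -508.52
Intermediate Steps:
L(F) = 2*F
Y(d) = 2*d*(-20 + d) (Y(d) = (-20 + d)*(2*d) = 2*d*(-20 + d))
A = -1/330 (A = 1/(2*(-39) - 252) = 1/(-78 - 252) = 1/(-330) = -1/330 ≈ -0.0030303)
-509 + (A/K(-6, 14))*Y(-30) = -509 + (-1/330/(-19))*(2*(-30)*(-20 - 30)) = -509 + (-1/330*(-1/19))*(2*(-30)*(-50)) = -509 + (1/6270)*3000 = -509 + 100/209 = -106281/209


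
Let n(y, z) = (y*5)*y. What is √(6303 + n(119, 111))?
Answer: 2*√19277 ≈ 277.68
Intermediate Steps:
n(y, z) = 5*y² (n(y, z) = (5*y)*y = 5*y²)
√(6303 + n(119, 111)) = √(6303 + 5*119²) = √(6303 + 5*14161) = √(6303 + 70805) = √77108 = 2*√19277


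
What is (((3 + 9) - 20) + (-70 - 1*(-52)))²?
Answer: 676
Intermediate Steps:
(((3 + 9) - 20) + (-70 - 1*(-52)))² = ((12 - 20) + (-70 + 52))² = (-8 - 18)² = (-26)² = 676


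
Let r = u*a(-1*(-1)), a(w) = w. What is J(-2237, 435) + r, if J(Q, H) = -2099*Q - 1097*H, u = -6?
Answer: 4218262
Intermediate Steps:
r = -6 (r = -(-6)*(-1) = -6*1 = -6)
J(-2237, 435) + r = (-2099*(-2237) - 1097*435) - 6 = (4695463 - 477195) - 6 = 4218268 - 6 = 4218262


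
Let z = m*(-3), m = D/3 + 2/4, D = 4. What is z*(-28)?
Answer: 154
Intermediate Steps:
m = 11/6 (m = 4/3 + 2/4 = 4*(⅓) + 2*(¼) = 4/3 + ½ = 11/6 ≈ 1.8333)
z = -11/2 (z = (11/6)*(-3) = -11/2 ≈ -5.5000)
z*(-28) = -11/2*(-28) = 154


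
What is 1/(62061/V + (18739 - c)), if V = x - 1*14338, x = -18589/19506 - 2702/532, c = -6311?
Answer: 2658049526/66572640288573 ≈ 3.9927e-5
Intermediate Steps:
x = -1117760/185307 (x = -18589*1/19506 - 2702*1/532 = -18589/19506 - 193/38 = -1117760/185307 ≈ -6.0319)
V = -2658049526/185307 (V = -1117760/185307 - 1*14338 = -1117760/185307 - 14338 = -2658049526/185307 ≈ -14344.)
1/(62061/V + (18739 - c)) = 1/(62061/(-2658049526/185307) + (18739 - 1*(-6311))) = 1/(62061*(-185307/2658049526) + (18739 + 6311)) = 1/(-11500337727/2658049526 + 25050) = 1/(66572640288573/2658049526) = 2658049526/66572640288573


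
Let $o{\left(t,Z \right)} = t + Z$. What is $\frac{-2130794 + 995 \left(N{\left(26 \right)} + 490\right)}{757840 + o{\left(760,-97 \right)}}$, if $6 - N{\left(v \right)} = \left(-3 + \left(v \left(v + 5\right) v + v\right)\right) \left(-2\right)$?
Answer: $\frac{40110936}{758503} \approx 52.882$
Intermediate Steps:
$o{\left(t,Z \right)} = Z + t$
$N{\left(v \right)} = 2 v + 2 v^{2} \left(5 + v\right)$ ($N{\left(v \right)} = 6 - \left(-3 + \left(v \left(v + 5\right) v + v\right)\right) \left(-2\right) = 6 - \left(-3 + \left(v \left(5 + v\right) v + v\right)\right) \left(-2\right) = 6 - \left(-3 + \left(v^{2} \left(5 + v\right) + v\right)\right) \left(-2\right) = 6 - \left(-3 + \left(v + v^{2} \left(5 + v\right)\right)\right) \left(-2\right) = 6 - \left(-3 + v + v^{2} \left(5 + v\right)\right) \left(-2\right) = 6 - \left(6 - 2 v - 2 v^{2} \left(5 + v\right)\right) = 6 + \left(-6 + 2 v + 2 v^{2} \left(5 + v\right)\right) = 2 v + 2 v^{2} \left(5 + v\right)$)
$\frac{-2130794 + 995 \left(N{\left(26 \right)} + 490\right)}{757840 + o{\left(760,-97 \right)}} = \frac{-2130794 + 995 \left(2 \cdot 26 \left(1 + 26^{2} + 5 \cdot 26\right) + 490\right)}{757840 + \left(-97 + 760\right)} = \frac{-2130794 + 995 \left(2 \cdot 26 \left(1 + 676 + 130\right) + 490\right)}{757840 + 663} = \frac{-2130794 + 995 \left(2 \cdot 26 \cdot 807 + 490\right)}{758503} = \left(-2130794 + 995 \left(41964 + 490\right)\right) \frac{1}{758503} = \left(-2130794 + 995 \cdot 42454\right) \frac{1}{758503} = \left(-2130794 + 42241730\right) \frac{1}{758503} = 40110936 \cdot \frac{1}{758503} = \frac{40110936}{758503}$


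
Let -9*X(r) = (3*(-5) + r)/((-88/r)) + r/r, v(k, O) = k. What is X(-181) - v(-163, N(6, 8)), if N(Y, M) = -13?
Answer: 4569/22 ≈ 207.68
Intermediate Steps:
X(r) = -1/9 + r*(-15 + r)/792 (X(r) = -((3*(-5) + r)/((-88/r)) + r/r)/9 = -((-15 + r)*(-r/88) + 1)/9 = -(-r*(-15 + r)/88 + 1)/9 = -(1 - r*(-15 + r)/88)/9 = -1/9 + r*(-15 + r)/792)
X(-181) - v(-163, N(6, 8)) = (-1/9 - 5/264*(-181) + (1/792)*(-181)**2) - 1*(-163) = (-1/9 + 905/264 + (1/792)*32761) + 163 = (-1/9 + 905/264 + 32761/792) + 163 = 983/22 + 163 = 4569/22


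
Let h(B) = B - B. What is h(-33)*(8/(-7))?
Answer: 0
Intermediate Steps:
h(B) = 0
h(-33)*(8/(-7)) = 0*(8/(-7)) = 0*(8*(-⅐)) = 0*(-8/7) = 0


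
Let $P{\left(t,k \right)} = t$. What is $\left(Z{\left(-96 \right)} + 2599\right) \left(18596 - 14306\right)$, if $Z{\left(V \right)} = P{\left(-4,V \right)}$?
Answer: $11132550$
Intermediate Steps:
$Z{\left(V \right)} = -4$
$\left(Z{\left(-96 \right)} + 2599\right) \left(18596 - 14306\right) = \left(-4 + 2599\right) \left(18596 - 14306\right) = 2595 \cdot 4290 = 11132550$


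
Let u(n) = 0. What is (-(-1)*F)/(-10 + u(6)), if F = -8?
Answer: ⅘ ≈ 0.80000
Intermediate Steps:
(-(-1)*F)/(-10 + u(6)) = (-(-1)*(-8))/(-10 + 0) = -1*8/(-10) = -8*(-⅒) = ⅘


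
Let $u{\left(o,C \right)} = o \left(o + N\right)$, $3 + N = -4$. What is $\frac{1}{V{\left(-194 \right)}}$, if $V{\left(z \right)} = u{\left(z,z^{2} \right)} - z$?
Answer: $\frac{1}{39188} \approx 2.5518 \cdot 10^{-5}$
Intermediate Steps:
$N = -7$ ($N = -3 - 4 = -7$)
$u{\left(o,C \right)} = o \left(-7 + o\right)$ ($u{\left(o,C \right)} = o \left(o - 7\right) = o \left(-7 + o\right)$)
$V{\left(z \right)} = - z + z \left(-7 + z\right)$ ($V{\left(z \right)} = z \left(-7 + z\right) - z = - z + z \left(-7 + z\right)$)
$\frac{1}{V{\left(-194 \right)}} = \frac{1}{\left(-194\right) \left(-8 - 194\right)} = \frac{1}{\left(-194\right) \left(-202\right)} = \frac{1}{39188}$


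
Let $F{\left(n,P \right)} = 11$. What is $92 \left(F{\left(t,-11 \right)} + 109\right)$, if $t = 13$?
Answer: $11040$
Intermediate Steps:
$92 \left(F{\left(t,-11 \right)} + 109\right) = 92 \left(11 + 109\right) = 92 \cdot 120 = 11040$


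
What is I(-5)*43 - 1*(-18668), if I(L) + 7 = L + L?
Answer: 17937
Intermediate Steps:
I(L) = -7 + 2*L (I(L) = -7 + (L + L) = -7 + 2*L)
I(-5)*43 - 1*(-18668) = (-7 + 2*(-5))*43 - 1*(-18668) = (-7 - 10)*43 + 18668 = -17*43 + 18668 = -731 + 18668 = 17937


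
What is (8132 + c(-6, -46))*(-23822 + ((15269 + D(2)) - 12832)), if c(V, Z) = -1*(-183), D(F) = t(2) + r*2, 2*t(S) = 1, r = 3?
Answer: -355524455/2 ≈ -1.7776e+8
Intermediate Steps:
t(S) = 1/2 (t(S) = (1/2)*1 = 1/2)
D(F) = 13/2 (D(F) = 1/2 + 3*2 = 1/2 + 6 = 13/2)
c(V, Z) = 183
(8132 + c(-6, -46))*(-23822 + ((15269 + D(2)) - 12832)) = (8132 + 183)*(-23822 + ((15269 + 13/2) - 12832)) = 8315*(-23822 + (30551/2 - 12832)) = 8315*(-23822 + 4887/2) = 8315*(-42757/2) = -355524455/2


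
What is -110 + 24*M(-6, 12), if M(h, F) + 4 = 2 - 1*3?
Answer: -230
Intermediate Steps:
M(h, F) = -5 (M(h, F) = -4 + (2 - 1*3) = -4 + (2 - 3) = -4 - 1 = -5)
-110 + 24*M(-6, 12) = -110 + 24*(-5) = -110 - 120 = -230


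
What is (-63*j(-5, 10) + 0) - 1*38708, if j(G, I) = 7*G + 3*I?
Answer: -38393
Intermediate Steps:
j(G, I) = 3*I + 7*G
(-63*j(-5, 10) + 0) - 1*38708 = (-63*(3*10 + 7*(-5)) + 0) - 1*38708 = (-63*(30 - 35) + 0) - 38708 = (-63*(-5) + 0) - 38708 = (315 + 0) - 38708 = 315 - 38708 = -38393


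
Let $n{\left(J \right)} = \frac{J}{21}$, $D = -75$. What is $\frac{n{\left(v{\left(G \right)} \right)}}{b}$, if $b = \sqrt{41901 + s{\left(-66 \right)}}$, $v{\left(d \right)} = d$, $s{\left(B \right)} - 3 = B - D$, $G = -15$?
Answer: $- \frac{5 \sqrt{4657}}{97797} \approx -0.003489$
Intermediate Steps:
$s{\left(B \right)} = 78 + B$ ($s{\left(B \right)} = 3 + \left(B - -75\right) = 3 + \left(B + 75\right) = 3 + \left(75 + B\right) = 78 + B$)
$n{\left(J \right)} = \frac{J}{21}$ ($n{\left(J \right)} = J \frac{1}{21} = \frac{J}{21}$)
$b = 3 \sqrt{4657}$ ($b = \sqrt{41901 + \left(78 - 66\right)} = \sqrt{41901 + 12} = \sqrt{41913} = 3 \sqrt{4657} \approx 204.73$)
$\frac{n{\left(v{\left(G \right)} \right)}}{b} = \frac{\frac{1}{21} \left(-15\right)}{3 \sqrt{4657}} = - \frac{5 \frac{\sqrt{4657}}{13971}}{7} = - \frac{5 \sqrt{4657}}{97797}$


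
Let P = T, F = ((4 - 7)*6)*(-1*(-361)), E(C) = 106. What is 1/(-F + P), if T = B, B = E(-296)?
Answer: 1/6604 ≈ 0.00015142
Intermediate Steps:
B = 106
T = 106
F = -6498 (F = -3*6*361 = -18*361 = -6498)
P = 106
1/(-F + P) = 1/(-1*(-6498) + 106) = 1/(6498 + 106) = 1/6604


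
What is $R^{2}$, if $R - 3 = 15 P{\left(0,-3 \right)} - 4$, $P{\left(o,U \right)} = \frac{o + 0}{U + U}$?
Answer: $1$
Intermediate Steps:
$P{\left(o,U \right)} = \frac{o}{2 U}$
$R = -1$ ($R = 3 - \left(4 - 15 \cdot \frac{1}{2} \cdot 0 \frac{1}{-3}\right) = 3 - \left(4 - 15 \cdot \frac{1}{2} \cdot 0 \left(- \frac{1}{3}\right)\right) = 3 + \left(15 \cdot 0 - 4\right) = 3 + \left(0 - 4\right) = 3 - 4 = -1$)
$R^{2} = \left(-1\right)^{2} = 1$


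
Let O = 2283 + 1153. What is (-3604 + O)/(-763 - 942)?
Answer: 168/1705 ≈ 0.098534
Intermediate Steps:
O = 3436
(-3604 + O)/(-763 - 942) = (-3604 + 3436)/(-763 - 942) = -168/(-1705) = -168*(-1/1705) = 168/1705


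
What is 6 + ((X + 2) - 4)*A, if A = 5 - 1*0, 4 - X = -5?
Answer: 41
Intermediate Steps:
X = 9 (X = 4 - 1*(-5) = 4 + 5 = 9)
A = 5 (A = 5 + 0 = 5)
6 + ((X + 2) - 4)*A = 6 + ((9 + 2) - 4)*5 = 6 + (11 - 4)*5 = 6 + 7*5 = 6 + 35 = 41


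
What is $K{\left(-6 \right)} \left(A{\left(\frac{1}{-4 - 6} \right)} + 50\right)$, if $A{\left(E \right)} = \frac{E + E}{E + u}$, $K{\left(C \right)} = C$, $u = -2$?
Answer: $- \frac{2104}{7} \approx -300.57$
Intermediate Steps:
$A{\left(E \right)} = \frac{2 E}{-2 + E}$ ($A{\left(E \right)} = \frac{E + E}{E - 2} = \frac{2 E}{-2 + E}$)
$K{\left(-6 \right)} \left(A{\left(\frac{1}{-4 - 6} \right)} + 50\right) = - 6 \left(\frac{2}{\left(-4 - 6\right) \left(-2 + \frac{1}{-4 - 6}\right)} + 50\right) = - 6 \left(\frac{2}{\left(-10\right) \left(-2 + \frac{1}{-10}\right)} + 50\right) = - 6 \left(2 \left(- \frac{1}{10}\right) \frac{1}{-2 - \frac{1}{10}} + 50\right) = - 6 \left(2 \left(- \frac{1}{10}\right) \frac{1}{- \frac{21}{10}} + 50\right) = - 6 \left(2 \left(- \frac{1}{10}\right) \left(- \frac{10}{21}\right) + 50\right) = - 6 \left(\frac{2}{21} + 50\right) = \left(-6\right) \frac{1052}{21} = - \frac{2104}{7}$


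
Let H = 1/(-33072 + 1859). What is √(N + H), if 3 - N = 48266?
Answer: 2*I*√4895907315/637 ≈ 219.69*I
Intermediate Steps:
N = -48263 (N = 3 - 1*48266 = 3 - 48266 = -48263)
H = -1/31213 (H = 1/(-31213) = -1/31213 ≈ -3.2038e-5)
√(N + H) = √(-48263 - 1/31213) = √(-1506433020/31213) = 2*I*√4895907315/637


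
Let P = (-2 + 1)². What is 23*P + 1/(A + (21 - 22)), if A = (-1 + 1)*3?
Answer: 22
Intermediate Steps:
P = 1 (P = (-1)² = 1)
A = 0 (A = 0*3 = 0)
23*P + 1/(A + (21 - 22)) = 23*1 + 1/(0 + (21 - 22)) = 23 + 1/(0 - 1) = 23 + 1/(-1) = 23 - 1 = 22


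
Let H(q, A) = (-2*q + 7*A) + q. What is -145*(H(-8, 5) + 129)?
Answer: -24940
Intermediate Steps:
H(q, A) = -q + 7*A
-145*(H(-8, 5) + 129) = -145*((-1*(-8) + 7*5) + 129) = -145*((8 + 35) + 129) = -145*(43 + 129) = -145*172 = -24940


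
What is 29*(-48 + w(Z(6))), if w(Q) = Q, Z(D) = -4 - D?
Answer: -1682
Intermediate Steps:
29*(-48 + w(Z(6))) = 29*(-48 + (-4 - 1*6)) = 29*(-48 + (-4 - 6)) = 29*(-48 - 10) = 29*(-58) = -1682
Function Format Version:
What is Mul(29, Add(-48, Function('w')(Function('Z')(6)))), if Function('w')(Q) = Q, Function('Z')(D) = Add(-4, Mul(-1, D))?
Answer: -1682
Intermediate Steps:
Mul(29, Add(-48, Function('w')(Function('Z')(6)))) = Mul(29, Add(-48, Add(-4, Mul(-1, 6)))) = Mul(29, Add(-48, Add(-4, -6))) = Mul(29, Add(-48, -10)) = Mul(29, -58) = -1682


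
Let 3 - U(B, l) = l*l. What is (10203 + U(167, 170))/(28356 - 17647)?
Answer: -18694/10709 ≈ -1.7456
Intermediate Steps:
U(B, l) = 3 - l² (U(B, l) = 3 - l*l = 3 - l²)
(10203 + U(167, 170))/(28356 - 17647) = (10203 + (3 - 1*170²))/(28356 - 17647) = (10203 + (3 - 1*28900))/10709 = (10203 + (3 - 28900))*(1/10709) = (10203 - 28897)*(1/10709) = -18694*1/10709 = -18694/10709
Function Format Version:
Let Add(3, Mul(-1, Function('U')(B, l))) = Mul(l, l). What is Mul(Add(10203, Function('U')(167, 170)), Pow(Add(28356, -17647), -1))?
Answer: Rational(-18694, 10709) ≈ -1.7456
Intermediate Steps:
Function('U')(B, l) = Add(3, Mul(-1, Pow(l, 2))) (Function('U')(B, l) = Add(3, Mul(-1, Mul(l, l))) = Add(3, Mul(-1, Pow(l, 2))))
Mul(Add(10203, Function('U')(167, 170)), Pow(Add(28356, -17647), -1)) = Mul(Add(10203, Add(3, Mul(-1, Pow(170, 2)))), Pow(Add(28356, -17647), -1)) = Mul(Add(10203, Add(3, Mul(-1, 28900))), Pow(10709, -1)) = Mul(Add(10203, Add(3, -28900)), Rational(1, 10709)) = Mul(Add(10203, -28897), Rational(1, 10709)) = Mul(-18694, Rational(1, 10709)) = Rational(-18694, 10709)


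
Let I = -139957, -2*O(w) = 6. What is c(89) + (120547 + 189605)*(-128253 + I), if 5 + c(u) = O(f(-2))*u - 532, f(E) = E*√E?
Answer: -83185868724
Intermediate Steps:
f(E) = E^(3/2)
O(w) = -3 (O(w) = -½*6 = -3)
c(u) = -537 - 3*u (c(u) = -5 + (-3*u - 532) = -5 + (-532 - 3*u) = -537 - 3*u)
c(89) + (120547 + 189605)*(-128253 + I) = (-537 - 3*89) + (120547 + 189605)*(-128253 - 139957) = (-537 - 267) + 310152*(-268210) = -804 - 83185867920 = -83185868724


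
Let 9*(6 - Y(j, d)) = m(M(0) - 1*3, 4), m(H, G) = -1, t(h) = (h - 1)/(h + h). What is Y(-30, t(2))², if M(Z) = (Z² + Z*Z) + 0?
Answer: 3025/81 ≈ 37.346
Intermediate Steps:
M(Z) = 2*Z² (M(Z) = (Z² + Z²) + 0 = 2*Z² + 0 = 2*Z²)
t(h) = (-1 + h)/(2*h) (t(h) = (-1 + h)/((2*h)) = (-1 + h)*(1/(2*h)) = (-1 + h)/(2*h))
Y(j, d) = 55/9 (Y(j, d) = 6 - ⅑*(-1) = 6 + ⅑ = 55/9)
Y(-30, t(2))² = (55/9)² = 3025/81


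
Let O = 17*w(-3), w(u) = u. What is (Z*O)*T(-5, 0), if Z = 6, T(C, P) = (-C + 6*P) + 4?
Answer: -2754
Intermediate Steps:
T(C, P) = 4 - C + 6*P
O = -51 (O = 17*(-3) = -51)
(Z*O)*T(-5, 0) = (6*(-51))*(4 - 1*(-5) + 6*0) = -306*(4 + 5 + 0) = -306*9 = -2754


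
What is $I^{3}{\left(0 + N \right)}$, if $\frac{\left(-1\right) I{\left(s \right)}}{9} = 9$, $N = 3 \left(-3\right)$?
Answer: $-531441$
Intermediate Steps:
$N = -9$
$I{\left(s \right)} = -81$ ($I{\left(s \right)} = \left(-9\right) 9 = -81$)
$I^{3}{\left(0 + N \right)} = \left(-81\right)^{3} = -531441$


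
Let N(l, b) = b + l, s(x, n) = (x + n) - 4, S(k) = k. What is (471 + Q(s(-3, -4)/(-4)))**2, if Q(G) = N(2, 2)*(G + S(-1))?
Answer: 228484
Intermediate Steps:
s(x, n) = -4 + n + x (s(x, n) = (n + x) - 4 = -4 + n + x)
Q(G) = -4 + 4*G (Q(G) = (2 + 2)*(G - 1) = 4*(-1 + G) = -4 + 4*G)
(471 + Q(s(-3, -4)/(-4)))**2 = (471 + (-4 + 4*((-4 - 4 - 3)/(-4))))**2 = (471 + (-4 + 4*(-11*(-1/4))))**2 = (471 + (-4 + 4*(11/4)))**2 = (471 + (-4 + 11))**2 = (471 + 7)**2 = 478**2 = 228484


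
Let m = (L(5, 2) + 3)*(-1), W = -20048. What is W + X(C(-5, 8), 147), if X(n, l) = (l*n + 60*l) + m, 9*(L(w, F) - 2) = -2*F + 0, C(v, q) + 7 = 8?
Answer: -99770/9 ≈ -11086.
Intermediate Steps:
C(v, q) = 1 (C(v, q) = -7 + 8 = 1)
L(w, F) = 2 - 2*F/9 (L(w, F) = 2 + (-2*F + 0)/9 = 2 + (-2*F)/9 = 2 - 2*F/9)
m = -41/9 (m = ((2 - 2/9*2) + 3)*(-1) = ((2 - 4/9) + 3)*(-1) = (14/9 + 3)*(-1) = (41/9)*(-1) = -41/9 ≈ -4.5556)
X(n, l) = -41/9 + 60*l + l*n (X(n, l) = (l*n + 60*l) - 41/9 = (60*l + l*n) - 41/9 = -41/9 + 60*l + l*n)
W + X(C(-5, 8), 147) = -20048 + (-41/9 + 60*147 + 147*1) = -20048 + (-41/9 + 8820 + 147) = -20048 + 80662/9 = -99770/9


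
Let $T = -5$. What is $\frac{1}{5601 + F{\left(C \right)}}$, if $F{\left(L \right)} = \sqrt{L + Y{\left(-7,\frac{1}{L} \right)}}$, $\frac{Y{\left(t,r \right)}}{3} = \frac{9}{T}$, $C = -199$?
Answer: $\frac{28005}{156857027} - \frac{i \sqrt{5110}}{156857027} \approx 0.00017854 - 4.5573 \cdot 10^{-7} i$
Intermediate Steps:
$Y{\left(t,r \right)} = - \frac{27}{5}$ ($Y{\left(t,r \right)} = 3 \frac{9}{-5} = 3 \cdot 9 \left(- \frac{1}{5}\right) = 3 \left(- \frac{9}{5}\right) = - \frac{27}{5}$)
$F{\left(L \right)} = \sqrt{- \frac{27}{5} + L}$ ($F{\left(L \right)} = \sqrt{L - \frac{27}{5}} = \sqrt{- \frac{27}{5} + L}$)
$\frac{1}{5601 + F{\left(C \right)}} = \frac{1}{5601 + \frac{\sqrt{-135 + 25 \left(-199\right)}}{5}} = \frac{1}{5601 + \frac{\sqrt{-135 - 4975}}{5}} = \frac{1}{5601 + \frac{\sqrt{-5110}}{5}} = \frac{1}{5601 + \frac{i \sqrt{5110}}{5}}$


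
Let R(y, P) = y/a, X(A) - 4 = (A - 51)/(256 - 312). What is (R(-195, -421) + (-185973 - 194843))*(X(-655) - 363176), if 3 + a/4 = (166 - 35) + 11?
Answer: 2153008236479533/15568 ≈ 1.3830e+11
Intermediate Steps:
a = 556 (a = -12 + 4*((166 - 35) + 11) = -12 + 4*(131 + 11) = -12 + 4*142 = -12 + 568 = 556)
X(A) = 275/56 - A/56 (X(A) = 4 + (A - 51)/(256 - 312) = 4 + (-51 + A)/(-56) = 4 + (-51 + A)*(-1/56) = 4 + (51/56 - A/56) = 275/56 - A/56)
R(y, P) = y/556
(R(-195, -421) + (-185973 - 194843))*(X(-655) - 363176) = ((1/556)*(-195) + (-185973 - 194843))*((275/56 - 1/56*(-655)) - 363176) = (-195/556 - 380816)*((275/56 + 655/56) - 363176) = -211733891*(465/28 - 363176)/556 = -211733891/556*(-10168463/28) = 2153008236479533/15568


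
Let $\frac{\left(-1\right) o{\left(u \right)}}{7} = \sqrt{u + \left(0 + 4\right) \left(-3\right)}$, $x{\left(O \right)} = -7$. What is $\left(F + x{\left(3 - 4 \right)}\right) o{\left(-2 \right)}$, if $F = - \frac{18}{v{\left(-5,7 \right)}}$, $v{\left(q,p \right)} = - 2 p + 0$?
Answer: $40 i \sqrt{14} \approx 149.67 i$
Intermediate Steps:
$v{\left(q,p \right)} = - 2 p$
$o{\left(u \right)} = - 7 \sqrt{-12 + u}$ ($o{\left(u \right)} = - 7 \sqrt{u + \left(0 + 4\right) \left(-3\right)} = - 7 \sqrt{u + 4 \left(-3\right)} = - 7 \sqrt{u - 12} = - 7 \sqrt{-12 + u}$)
$F = \frac{9}{7}$ ($F = - \frac{18}{\left(-2\right) 7} = - \frac{18}{-14} = \left(-18\right) \left(- \frac{1}{14}\right) = \frac{9}{7} \approx 1.2857$)
$\left(F + x{\left(3 - 4 \right)}\right) o{\left(-2 \right)} = \left(\frac{9}{7} - 7\right) \left(- 7 \sqrt{-12 - 2}\right) = - \frac{40 \left(- 7 \sqrt{-14}\right)}{7} = - \frac{40 \left(- 7 i \sqrt{14}\right)}{7} = 40 i \sqrt{14}$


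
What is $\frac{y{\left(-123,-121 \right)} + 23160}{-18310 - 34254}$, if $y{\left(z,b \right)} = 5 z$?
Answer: $- \frac{22545}{52564} \approx -0.42891$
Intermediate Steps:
$\frac{y{\left(-123,-121 \right)} + 23160}{-18310 - 34254} = \frac{5 \left(-123\right) + 23160}{-18310 - 34254} = \frac{-615 + 23160}{-52564} = 22545 \left(- \frac{1}{52564}\right) = - \frac{22545}{52564}$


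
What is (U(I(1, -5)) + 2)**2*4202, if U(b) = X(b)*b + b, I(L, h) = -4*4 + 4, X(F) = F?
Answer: 75451112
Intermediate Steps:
I(L, h) = -12 (I(L, h) = -16 + 4 = -12)
U(b) = b + b**2 (U(b) = b*b + b = b**2 + b = b + b**2)
(U(I(1, -5)) + 2)**2*4202 = (-12*(1 - 12) + 2)**2*4202 = (-12*(-11) + 2)**2*4202 = (132 + 2)**2*4202 = 134**2*4202 = 17956*4202 = 75451112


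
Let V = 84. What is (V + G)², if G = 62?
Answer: 21316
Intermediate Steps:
(V + G)² = (84 + 62)² = 146² = 21316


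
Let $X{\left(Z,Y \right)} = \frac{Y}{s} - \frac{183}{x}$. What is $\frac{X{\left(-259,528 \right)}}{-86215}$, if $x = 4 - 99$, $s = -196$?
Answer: $\frac{3573}{401330825} \approx 8.9029 \cdot 10^{-6}$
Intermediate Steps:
$x = -95$ ($x = 4 - 99 = -95$)
$X{\left(Z,Y \right)} = \frac{183}{95} - \frac{Y}{196}$ ($X{\left(Z,Y \right)} = \frac{Y}{-196} - \frac{183}{-95} = Y \left(- \frac{1}{196}\right) - - \frac{183}{95} = - \frac{Y}{196} + \frac{183}{95} = \frac{183}{95} - \frac{Y}{196}$)
$\frac{X{\left(-259,528 \right)}}{-86215} = \frac{\frac{183}{95} - \frac{132}{49}}{-86215} = \left(\frac{183}{95} - \frac{132}{49}\right) \left(- \frac{1}{86215}\right) = \left(- \frac{3573}{4655}\right) \left(- \frac{1}{86215}\right) = \frac{3573}{401330825}$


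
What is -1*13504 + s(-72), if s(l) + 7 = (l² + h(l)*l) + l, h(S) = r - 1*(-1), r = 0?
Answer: -8471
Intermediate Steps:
h(S) = 1 (h(S) = 0 - 1*(-1) = 0 + 1 = 1)
s(l) = -7 + l² + 2*l (s(l) = -7 + ((l² + 1*l) + l) = -7 + ((l² + l) + l) = -7 + ((l + l²) + l) = -7 + (l² + 2*l) = -7 + l² + 2*l)
-1*13504 + s(-72) = -1*13504 + (-7 + (-72)² + 2*(-72)) = -13504 + (-7 + 5184 - 144) = -13504 + 5033 = -8471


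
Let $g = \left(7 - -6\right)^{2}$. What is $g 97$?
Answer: $16393$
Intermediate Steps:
$g = 169$ ($g = \left(7 + 6\right)^{2} = 13^{2} = 169$)
$g 97 = 169 \cdot 97 = 16393$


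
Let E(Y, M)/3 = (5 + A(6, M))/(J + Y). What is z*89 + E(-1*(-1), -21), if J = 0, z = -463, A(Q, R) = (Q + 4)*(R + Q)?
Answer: -41642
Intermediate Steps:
A(Q, R) = (4 + Q)*(Q + R)
E(Y, M) = 3*(65 + 10*M)/Y (E(Y, M) = 3*((5 + (6**2 + 4*6 + 4*M + 6*M))/(0 + Y)) = 3*((5 + (36 + 24 + 4*M + 6*M))/Y) = 3*((5 + (60 + 10*M))/Y) = 3*((65 + 10*M)/Y) = 3*(65 + 10*M)/Y)
z*89 + E(-1*(-1), -21) = -463*89 + 15*(13 + 2*(-21))/((-1*(-1))) = -41207 + 15*(13 - 42)/1 = -41207 + 15*1*(-29) = -41207 - 435 = -41642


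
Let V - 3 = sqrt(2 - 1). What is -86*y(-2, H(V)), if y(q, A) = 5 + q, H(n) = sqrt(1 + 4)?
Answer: -258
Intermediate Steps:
V = 4 (V = 3 + sqrt(2 - 1) = 3 + sqrt(1) = 3 + 1 = 4)
H(n) = sqrt(5)
-86*y(-2, H(V)) = -86*(5 - 2) = -86*3 = -258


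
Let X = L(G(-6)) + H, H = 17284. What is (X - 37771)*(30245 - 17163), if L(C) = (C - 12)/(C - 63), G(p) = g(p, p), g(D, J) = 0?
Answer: -5628177286/21 ≈ -2.6801e+8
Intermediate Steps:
G(p) = 0
L(C) = (-12 + C)/(-63 + C)
X = 362968/21 (X = (-12 + 0)/(-63 + 0) + 17284 = -12/(-63) + 17284 = -1/63*(-12) + 17284 = 4/21 + 17284 = 362968/21 ≈ 17284.)
(X - 37771)*(30245 - 17163) = (362968/21 - 37771)*(30245 - 17163) = -430223/21*13082 = -5628177286/21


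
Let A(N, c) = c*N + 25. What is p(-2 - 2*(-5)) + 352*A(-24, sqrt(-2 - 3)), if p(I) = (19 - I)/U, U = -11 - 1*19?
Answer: 263989/30 - 8448*I*sqrt(5) ≈ 8799.6 - 18890.0*I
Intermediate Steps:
U = -30 (U = -11 - 19 = -30)
A(N, c) = 25 + N*c (A(N, c) = N*c + 25 = 25 + N*c)
p(I) = -19/30 + I/30 (p(I) = (19 - I)/(-30) = (19 - I)*(-1/30) = -19/30 + I/30)
p(-2 - 2*(-5)) + 352*A(-24, sqrt(-2 - 3)) = (-19/30 + (-2 - 2*(-5))/30) + 352*(25 - 24*sqrt(-2 - 3)) = (-19/30 + (-2 + 10)/30) + 352*(25 - 24*I*sqrt(5)) = (-19/30 + (1/30)*8) + 352*(25 - 24*I*sqrt(5)) = (-19/30 + 4/15) + 352*(25 - 24*I*sqrt(5)) = -11/30 + (8800 - 8448*I*sqrt(5)) = 263989/30 - 8448*I*sqrt(5)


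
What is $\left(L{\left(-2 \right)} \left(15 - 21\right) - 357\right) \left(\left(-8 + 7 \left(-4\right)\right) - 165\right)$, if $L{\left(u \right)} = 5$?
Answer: $77787$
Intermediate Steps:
$\left(L{\left(-2 \right)} \left(15 - 21\right) - 357\right) \left(\left(-8 + 7 \left(-4\right)\right) - 165\right) = \left(5 \left(15 - 21\right) - 357\right) \left(\left(-8 + 7 \left(-4\right)\right) - 165\right) = \left(5 \left(-6\right) - 357\right) \left(\left(-8 - 28\right) - 165\right) = \left(-30 - 357\right) \left(-36 - 165\right) = \left(-387\right) \left(-201\right) = 77787$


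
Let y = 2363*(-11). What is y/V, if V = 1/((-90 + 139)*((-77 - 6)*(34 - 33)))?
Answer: 105713531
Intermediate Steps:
V = -1/4067 (V = 1/(49*(-83*1)) = 1/(49*(-83)) = 1/(-4067) = -1/4067 ≈ -0.00024588)
y = -25993
y/V = -25993/(-1/4067) = -25993*(-4067) = 105713531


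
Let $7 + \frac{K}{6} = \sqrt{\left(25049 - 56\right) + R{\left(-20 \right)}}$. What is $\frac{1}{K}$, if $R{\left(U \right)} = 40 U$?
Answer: $\frac{7}{144864} + \frac{\sqrt{24193}}{144864} \approx 0.001122$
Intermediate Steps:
$K = -42 + 6 \sqrt{24193}$ ($K = -42 + 6 \sqrt{\left(25049 - 56\right) + 40 \left(-20\right)} = -42 + 6 \sqrt{\left(25049 - 56\right) - 800} = -42 + 6 \sqrt{24993 - 800} = -42 + 6 \sqrt{24193} \approx 891.25$)
$\frac{1}{K} = \frac{1}{-42 + 6 \sqrt{24193}}$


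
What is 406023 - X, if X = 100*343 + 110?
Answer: 371613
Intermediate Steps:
X = 34410 (X = 34300 + 110 = 34410)
406023 - X = 406023 - 1*34410 = 406023 - 34410 = 371613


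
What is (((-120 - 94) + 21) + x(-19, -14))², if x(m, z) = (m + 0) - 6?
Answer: 47524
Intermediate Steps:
x(m, z) = -6 + m (x(m, z) = m - 6 = -6 + m)
(((-120 - 94) + 21) + x(-19, -14))² = (((-120 - 94) + 21) + (-6 - 19))² = ((-214 + 21) - 25)² = (-193 - 25)² = (-218)² = 47524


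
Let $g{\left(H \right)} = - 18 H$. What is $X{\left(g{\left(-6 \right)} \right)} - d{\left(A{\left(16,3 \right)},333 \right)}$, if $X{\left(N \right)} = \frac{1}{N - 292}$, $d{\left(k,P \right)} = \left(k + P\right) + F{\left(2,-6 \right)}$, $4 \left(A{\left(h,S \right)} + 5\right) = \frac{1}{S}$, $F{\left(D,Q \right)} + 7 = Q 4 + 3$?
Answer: $- \frac{165649}{552} \approx -300.09$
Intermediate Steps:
$F{\left(D,Q \right)} = -4 + 4 Q$ ($F{\left(D,Q \right)} = -7 + \left(Q 4 + 3\right) = -7 + \left(4 Q + 3\right) = -7 + \left(3 + 4 Q\right) = -4 + 4 Q$)
$A{\left(h,S \right)} = -5 + \frac{1}{4 S}$
$d{\left(k,P \right)} = -28 + P + k$ ($d{\left(k,P \right)} = \left(k + P\right) + \left(-4 + 4 \left(-6\right)\right) = \left(P + k\right) - 28 = -28 + P + k$)
$X{\left(N \right)} = \frac{1}{-292 + N}$
$X{\left(g{\left(-6 \right)} \right)} - d{\left(A{\left(16,3 \right)},333 \right)} = \frac{1}{-292 - -108} - \left(-28 + 333 - \left(5 - \frac{1}{4 \cdot 3}\right)\right) = \frac{1}{-292 + 108} - \left(-28 + 333 + \left(-5 + \frac{1}{4} \cdot \frac{1}{3}\right)\right) = \frac{1}{-184} - \left(-28 + 333 + \left(-5 + \frac{1}{12}\right)\right) = - \frac{1}{184} - \left(-28 + 333 - \frac{59}{12}\right) = - \frac{1}{184} - \frac{3601}{12} = - \frac{165649}{552}$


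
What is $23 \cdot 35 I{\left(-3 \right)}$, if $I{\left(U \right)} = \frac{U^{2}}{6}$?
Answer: $\frac{2415}{2} \approx 1207.5$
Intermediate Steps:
$I{\left(U \right)} = \frac{U^{2}}{6}$ ($I{\left(U \right)} = U^{2} \cdot \frac{1}{6} = \frac{U^{2}}{6}$)
$23 \cdot 35 I{\left(-3 \right)} = 23 \cdot 35 \frac{\left(-3\right)^{2}}{6} = 805 \cdot \frac{1}{6} \cdot 9 = 805 \cdot \frac{3}{2} = \frac{2415}{2}$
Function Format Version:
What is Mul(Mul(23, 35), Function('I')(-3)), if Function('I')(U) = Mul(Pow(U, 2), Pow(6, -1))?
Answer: Rational(2415, 2) ≈ 1207.5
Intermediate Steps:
Function('I')(U) = Mul(Rational(1, 6), Pow(U, 2)) (Function('I')(U) = Mul(Pow(U, 2), Rational(1, 6)) = Mul(Rational(1, 6), Pow(U, 2)))
Mul(Mul(23, 35), Function('I')(-3)) = Mul(Mul(23, 35), Mul(Rational(1, 6), Pow(-3, 2))) = Mul(805, Mul(Rational(1, 6), 9)) = Mul(805, Rational(3, 2)) = Rational(2415, 2)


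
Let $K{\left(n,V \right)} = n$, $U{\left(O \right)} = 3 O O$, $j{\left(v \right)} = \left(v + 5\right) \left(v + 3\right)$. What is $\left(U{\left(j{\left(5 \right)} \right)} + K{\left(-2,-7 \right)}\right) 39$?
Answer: $748722$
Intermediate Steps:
$j{\left(v \right)} = \left(3 + v\right) \left(5 + v\right)$ ($j{\left(v \right)} = \left(5 + v\right) \left(3 + v\right) = \left(3 + v\right) \left(5 + v\right)$)
$U{\left(O \right)} = 3 O^{2}$
$\left(U{\left(j{\left(5 \right)} \right)} + K{\left(-2,-7 \right)}\right) 39 = \left(3 \left(15 + 5^{2} + 8 \cdot 5\right)^{2} - 2\right) 39 = \left(3 \left(15 + 25 + 40\right)^{2} - 2\right) 39 = \left(3 \cdot 80^{2} - 2\right) 39 = \left(3 \cdot 6400 - 2\right) 39 = \left(19200 - 2\right) 39 = 19198 \cdot 39 = 748722$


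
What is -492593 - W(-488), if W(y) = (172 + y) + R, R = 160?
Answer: -492437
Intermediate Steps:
W(y) = 332 + y (W(y) = (172 + y) + 160 = 332 + y)
-492593 - W(-488) = -492593 - (332 - 488) = -492593 - 1*(-156) = -492593 + 156 = -492437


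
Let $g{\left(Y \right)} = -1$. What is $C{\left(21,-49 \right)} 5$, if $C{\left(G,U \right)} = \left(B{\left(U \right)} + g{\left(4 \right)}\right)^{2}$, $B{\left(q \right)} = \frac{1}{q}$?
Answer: $\frac{12500}{2401} \approx 5.2062$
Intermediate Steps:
$C{\left(G,U \right)} = \left(-1 + \frac{1}{U}\right)^{2}$ ($C{\left(G,U \right)} = \left(\frac{1}{U} - 1\right)^{2} = \left(-1 + \frac{1}{U}\right)^{2}$)
$C{\left(21,-49 \right)} 5 = \frac{\left(-1 - 49\right)^{2}}{2401} \cdot 5 = \frac{\left(-50\right)^{2}}{2401} \cdot 5 = \frac{1}{2401} \cdot 2500 \cdot 5 = \frac{2500}{2401} \cdot 5 = \frac{12500}{2401}$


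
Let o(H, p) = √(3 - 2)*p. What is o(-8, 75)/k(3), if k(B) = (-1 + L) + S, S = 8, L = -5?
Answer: 75/2 ≈ 37.500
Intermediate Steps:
k(B) = 2 (k(B) = (-1 - 5) + 8 = -6 + 8 = 2)
o(H, p) = p (o(H, p) = √1*p = 1*p = p)
o(-8, 75)/k(3) = 75/2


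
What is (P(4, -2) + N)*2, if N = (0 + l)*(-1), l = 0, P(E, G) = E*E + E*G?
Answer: 16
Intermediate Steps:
P(E, G) = E² + E*G
N = 0 (N = (0 + 0)*(-1) = 0*(-1) = 0)
(P(4, -2) + N)*2 = (4*(4 - 2) + 0)*2 = (4*2 + 0)*2 = (8 + 0)*2 = 8*2 = 16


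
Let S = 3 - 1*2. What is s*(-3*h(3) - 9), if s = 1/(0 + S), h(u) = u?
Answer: -18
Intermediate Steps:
S = 1 (S = 3 - 2 = 1)
s = 1 (s = 1/(0 + 1) = 1/1 = 1)
s*(-3*h(3) - 9) = 1*(-3*3 - 9) = 1*(-9 - 9) = 1*(-18) = -18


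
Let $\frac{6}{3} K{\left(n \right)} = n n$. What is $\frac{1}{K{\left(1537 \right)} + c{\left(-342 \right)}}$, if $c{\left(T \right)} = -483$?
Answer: $\frac{2}{2361403} \approx 8.4695 \cdot 10^{-7}$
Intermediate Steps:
$K{\left(n \right)} = \frac{n^{2}}{2}$ ($K{\left(n \right)} = \frac{n n}{2} = \frac{n^{2}}{2}$)
$\frac{1}{K{\left(1537 \right)} + c{\left(-342 \right)}} = \frac{1}{\frac{1537^{2}}{2} - 483} = \frac{1}{\frac{1}{2} \cdot 2362369 - 483} = \frac{1}{\frac{2362369}{2} - 483} = \frac{1}{\frac{2361403}{2}} = \frac{2}{2361403}$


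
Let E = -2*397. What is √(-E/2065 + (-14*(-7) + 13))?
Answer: 13*√2810465/2065 ≈ 10.554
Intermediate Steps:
E = -794
√(-E/2065 + (-14*(-7) + 13)) = √(-1*(-794)/2065 + (-14*(-7) + 13)) = √(794*(1/2065) + (98 + 13)) = √(794/2065 + 111) = √(230009/2065) = 13*√2810465/2065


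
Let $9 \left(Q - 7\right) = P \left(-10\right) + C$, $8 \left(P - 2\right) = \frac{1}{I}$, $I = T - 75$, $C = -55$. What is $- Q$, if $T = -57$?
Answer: $\frac{6331}{4752} \approx 1.3323$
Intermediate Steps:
$I = -132$ ($I = -57 - 75 = -132$)
$P = \frac{2111}{1056}$ ($P = 2 + \frac{1}{8 \left(-132\right)} = 2 + \frac{1}{8} \left(- \frac{1}{132}\right) = 2 - \frac{1}{1056} = \frac{2111}{1056} \approx 1.9991$)
$Q = - \frac{6331}{4752}$ ($Q = 7 + \frac{\frac{2111}{1056} \left(-10\right) - 55}{9} = 7 + \frac{- \frac{10555}{528} - 55}{9} = 7 + \frac{1}{9} \left(- \frac{39595}{528}\right) = 7 - \frac{39595}{4752} = - \frac{6331}{4752} \approx -1.3323$)
$- Q = \left(-1\right) \left(- \frac{6331}{4752}\right) = \frac{6331}{4752}$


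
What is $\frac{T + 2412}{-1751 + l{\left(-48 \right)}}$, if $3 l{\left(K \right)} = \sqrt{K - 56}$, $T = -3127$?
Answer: $\frac{11267685}{27594113} + \frac{4290 i \sqrt{26}}{27594113} \approx 0.40834 + 0.00079273 i$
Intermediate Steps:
$l{\left(K \right)} = \frac{\sqrt{-56 + K}}{3}$ ($l{\left(K \right)} = \frac{\sqrt{K - 56}}{3} = \frac{\sqrt{-56 + K}}{3}$)
$\frac{T + 2412}{-1751 + l{\left(-48 \right)}} = \frac{-3127 + 2412}{-1751 + \frac{\sqrt{-56 - 48}}{3}} = - \frac{715}{-1751 + \frac{\sqrt{-104}}{3}} = - \frac{715}{-1751 + \frac{2 i \sqrt{26}}{3}}$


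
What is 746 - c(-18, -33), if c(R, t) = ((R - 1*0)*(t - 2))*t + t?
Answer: 21569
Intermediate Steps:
c(R, t) = t + R*t*(-2 + t) (c(R, t) = ((R + 0)*(-2 + t))*t + t = (R*(-2 + t))*t + t = R*t*(-2 + t) + t = t + R*t*(-2 + t))
746 - c(-18, -33) = 746 - (-33)*(1 - 2*(-18) - 18*(-33)) = 746 - (-33)*(1 + 36 + 594) = 746 - (-33)*631 = 746 - 1*(-20823) = 746 + 20823 = 21569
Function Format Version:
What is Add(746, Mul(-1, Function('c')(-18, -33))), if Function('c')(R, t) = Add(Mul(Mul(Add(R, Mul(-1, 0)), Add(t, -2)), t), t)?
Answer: 21569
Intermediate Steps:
Function('c')(R, t) = Add(t, Mul(R, t, Add(-2, t))) (Function('c')(R, t) = Add(Mul(Mul(Add(R, 0), Add(-2, t)), t), t) = Add(Mul(Mul(R, Add(-2, t)), t), t) = Add(Mul(R, t, Add(-2, t)), t) = Add(t, Mul(R, t, Add(-2, t))))
Add(746, Mul(-1, Function('c')(-18, -33))) = Add(746, Mul(-1, Mul(-33, Add(1, Mul(-2, -18), Mul(-18, -33))))) = Add(746, Mul(-1, Mul(-33, Add(1, 36, 594)))) = Add(746, Mul(-1, Mul(-33, 631))) = Add(746, Mul(-1, -20823)) = Add(746, 20823) = 21569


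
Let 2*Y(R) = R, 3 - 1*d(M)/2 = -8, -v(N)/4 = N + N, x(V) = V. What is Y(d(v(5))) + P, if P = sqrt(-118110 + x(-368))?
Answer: 11 + I*sqrt(118478) ≈ 11.0 + 344.21*I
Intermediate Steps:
v(N) = -8*N (v(N) = -4*(N + N) = -8*N)
d(M) = 22 (d(M) = 6 - 2*(-8) = 6 + 16 = 22)
Y(R) = R/2
P = I*sqrt(118478) (P = sqrt(-118110 - 368) = sqrt(-118478) = I*sqrt(118478) ≈ 344.21*I)
Y(d(v(5))) + P = (1/2)*22 + I*sqrt(118478) = 11 + I*sqrt(118478)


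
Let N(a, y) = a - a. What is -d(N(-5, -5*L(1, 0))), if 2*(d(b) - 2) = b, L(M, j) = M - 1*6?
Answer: -2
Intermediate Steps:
L(M, j) = -6 + M (L(M, j) = M - 6 = -6 + M)
N(a, y) = 0
d(b) = 2 + b/2
-d(N(-5, -5*L(1, 0))) = -(2 + (1/2)*0) = -(2 + 0) = -1*2 = -2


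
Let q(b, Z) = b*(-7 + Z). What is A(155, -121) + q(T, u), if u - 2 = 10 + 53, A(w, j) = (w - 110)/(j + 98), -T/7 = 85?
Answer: -793775/23 ≈ -34512.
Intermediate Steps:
T = -595 (T = -7*85 = -595)
A(w, j) = (-110 + w)/(98 + j)
u = 65 (u = 2 + (10 + 53) = 2 + 63 = 65)
A(155, -121) + q(T, u) = (-110 + 155)/(98 - 121) - 595*(-7 + 65) = 45/(-23) - 595*58 = -1/23*45 - 34510 = -45/23 - 34510 = -793775/23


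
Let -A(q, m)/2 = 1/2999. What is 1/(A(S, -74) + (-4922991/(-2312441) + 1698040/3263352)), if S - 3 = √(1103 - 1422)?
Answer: 2828922572216721/7492640604581258 ≈ 0.37756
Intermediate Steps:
S = 3 + I*√319 (S = 3 + √(1103 - 1422) = 3 + √(-319) = 3 + I*√319 ≈ 3.0 + 17.861*I)
A(q, m) = -2/2999
1/(A(S, -74) + (-4922991/(-2312441) + 1698040/3263352)) = 1/(-2/2999 + (-4922991/(-2312441) + 1698040/3263352)) = 1/(-2/2999 + (-4922991*(-1/2312441) + 1698040*(1/3263352))) = 1/(-2/2999 + (4922991/2312441 + 212255/407919)) = 1/(-2/2999 + 2499008730184/943288620279) = 1/(7492640604581258/2828922572216721) = 2828922572216721/7492640604581258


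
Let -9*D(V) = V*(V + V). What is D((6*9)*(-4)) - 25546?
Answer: -35914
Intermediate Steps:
D(V) = -2*V**2/9 (D(V) = -V*(V + V)/9 = -V*2*V/9 = -2*V**2/9)
D((6*9)*(-4)) - 25546 = -2*((6*9)*(-4))**2/9 - 25546 = -2*(54*(-4))**2/9 - 25546 = -2/9*(-216)**2 - 25546 = -2/9*46656 - 25546 = -10368 - 25546 = -35914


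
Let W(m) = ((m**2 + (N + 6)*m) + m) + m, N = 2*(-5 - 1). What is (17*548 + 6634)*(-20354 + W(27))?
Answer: -314741350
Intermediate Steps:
N = -12 (N = 2*(-6) = -12)
W(m) = m**2 - 4*m (W(m) = ((m**2 + (-12 + 6)*m) + m) + m = ((m**2 - 6*m) + m) + m = (m**2 - 5*m) + m = m**2 - 4*m)
(17*548 + 6634)*(-20354 + W(27)) = (17*548 + 6634)*(-20354 + 27*(-4 + 27)) = (9316 + 6634)*(-20354 + 27*23) = 15950*(-20354 + 621) = 15950*(-19733) = -314741350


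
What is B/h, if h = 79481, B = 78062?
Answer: 78062/79481 ≈ 0.98215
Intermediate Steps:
B/h = 78062/79481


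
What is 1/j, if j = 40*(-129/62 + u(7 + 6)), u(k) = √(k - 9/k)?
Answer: 51987/7974140 + 1922*√130/1993535 ≈ 0.017512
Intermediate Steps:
j = -2580/31 + 160*√130/13 (j = 40*(-129/62 + √((7 + 6) - 9/(7 + 6))) = 40*(-129*1/62 + √(13 - 9/13)) = 40*(-129/62 + √(13 - 9*1/13)) = 40*(-129/62 + √(13 - 9/13)) = 40*(-129/62 + √(160/13)) = 40*(-129/62 + 4*√130/13) = -2580/31 + 160*√130/13 ≈ 57.103)
1/j = 1/(-2580/31 + 160*√130/13)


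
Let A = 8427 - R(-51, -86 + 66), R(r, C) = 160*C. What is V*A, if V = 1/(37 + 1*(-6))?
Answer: 11627/31 ≈ 375.06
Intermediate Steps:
V = 1/31 (V = 1/(37 - 6) = 1/31 ≈ 0.032258)
A = 11627 (A = 8427 - 160*(-86 + 66) = 8427 - 160*(-20) = 8427 - 1*(-3200) = 8427 + 3200 = 11627)
V*A = (1/31)*11627 = 11627/31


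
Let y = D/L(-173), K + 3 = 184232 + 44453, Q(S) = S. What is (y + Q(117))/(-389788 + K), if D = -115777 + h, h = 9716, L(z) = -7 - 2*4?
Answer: -53908/1208295 ≈ -0.044615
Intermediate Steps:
K = 228682 (K = -3 + (184232 + 44453) = -3 + 228685 = 228682)
L(z) = -15 (L(z) = -7 - 8 = -15)
D = -106061 (D = -115777 + 9716 = -106061)
y = 106061/15 (y = -106061/(-15) = -106061*(-1/15) = 106061/15 ≈ 7070.7)
(y + Q(117))/(-389788 + K) = (106061/15 + 117)/(-389788 + 228682) = (107816/15)/(-161106) = (107816/15)*(-1/161106) = -53908/1208295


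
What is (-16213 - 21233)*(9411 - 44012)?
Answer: 1295669046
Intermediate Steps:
(-16213 - 21233)*(9411 - 44012) = -37446*(-34601) = 1295669046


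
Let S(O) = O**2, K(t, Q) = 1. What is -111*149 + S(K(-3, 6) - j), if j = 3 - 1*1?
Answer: -16538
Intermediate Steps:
j = 2 (j = 3 - 1 = 2)
-111*149 + S(K(-3, 6) - j) = -111*149 + (1 - 1*2)**2 = -16539 + (1 - 2)**2 = -16539 + (-1)**2 = -16539 + 1 = -16538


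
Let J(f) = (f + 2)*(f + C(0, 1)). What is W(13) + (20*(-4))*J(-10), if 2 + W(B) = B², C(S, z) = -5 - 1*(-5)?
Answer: -6233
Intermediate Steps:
C(S, z) = 0 (C(S, z) = -5 + 5 = 0)
W(B) = -2 + B²
J(f) = f*(2 + f) (J(f) = (f + 2)*(f + 0) = (2 + f)*f = f*(2 + f))
W(13) + (20*(-4))*J(-10) = (-2 + 13²) + (20*(-4))*(-10*(2 - 10)) = (-2 + 169) - (-800)*(-8) = 167 - 80*80 = 167 - 6400 = -6233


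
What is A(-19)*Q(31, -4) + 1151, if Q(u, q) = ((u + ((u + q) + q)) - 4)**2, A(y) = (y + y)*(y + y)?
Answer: 3611151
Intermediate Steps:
A(y) = 4*y**2 (A(y) = (2*y)*(2*y) = 4*y**2)
Q(u, q) = (-4 + 2*q + 2*u)**2 (Q(u, q) = ((u + ((q + u) + q)) - 4)**2 = ((u + (u + 2*q)) - 4)**2 = ((2*q + 2*u) - 4)**2 = (-4 + 2*q + 2*u)**2)
A(-19)*Q(31, -4) + 1151 = (4*(-19)**2)*(4*(-2 - 4 + 31)**2) + 1151 = (4*361)*(4*25**2) + 1151 = 1444*(4*625) + 1151 = 1444*2500 + 1151 = 3610000 + 1151 = 3611151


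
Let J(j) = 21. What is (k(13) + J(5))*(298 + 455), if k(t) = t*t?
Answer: 143070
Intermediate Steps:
k(t) = t²
(k(13) + J(5))*(298 + 455) = (13² + 21)*(298 + 455) = (169 + 21)*753 = 190*753 = 143070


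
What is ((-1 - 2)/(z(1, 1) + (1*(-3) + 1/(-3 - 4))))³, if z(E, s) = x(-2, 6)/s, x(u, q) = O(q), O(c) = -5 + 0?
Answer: 343/6859 ≈ 0.050007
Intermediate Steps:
O(c) = -5
x(u, q) = -5
z(E, s) = -5/s
((-1 - 2)/(z(1, 1) + (1*(-3) + 1/(-3 - 4))))³ = ((-1 - 2)/(-5/1 + (1*(-3) + 1/(-3 - 4))))³ = (-3/(-5*1 + (-3 + 1/(-7))))³ = (-3/(-5 + (-3 - ⅐)))³ = (-3/(-5 - 22/7))³ = (-3/(-57/7))³ = (-3*(-7/57))³ = (7/19)³ = 343/6859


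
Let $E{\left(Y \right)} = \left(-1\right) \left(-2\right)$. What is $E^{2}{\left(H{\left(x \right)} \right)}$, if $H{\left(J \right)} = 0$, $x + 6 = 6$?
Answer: $4$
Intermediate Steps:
$x = 0$ ($x = -6 + 6 = 0$)
$E{\left(Y \right)} = 2$
$E^{2}{\left(H{\left(x \right)} \right)} = 2^{2} = 4$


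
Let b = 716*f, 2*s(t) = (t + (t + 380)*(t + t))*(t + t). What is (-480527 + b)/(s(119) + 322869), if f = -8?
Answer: -14735/438476 ≈ -0.033605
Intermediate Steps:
s(t) = t*(t + 2*t*(380 + t)) (s(t) = ((t + (t + 380)*(t + t))*(t + t))/2 = ((t + (380 + t)*(2*t))*(2*t))/2 = ((t + 2*t*(380 + t))*(2*t))/2 = (2*t*(t + 2*t*(380 + t)))/2 = t*(t + 2*t*(380 + t)))
b = -5728 (b = 716*(-8) = -5728)
(-480527 + b)/(s(119) + 322869) = (-480527 - 5728)/(119²*(761 + 2*119) + 322869) = -486255/(14161*(761 + 238) + 322869) = -486255/(14161*999 + 322869) = -486255/(14146839 + 322869) = -486255/14469708 = -486255*1/14469708 = -14735/438476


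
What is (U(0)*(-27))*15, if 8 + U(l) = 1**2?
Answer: 2835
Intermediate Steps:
U(l) = -7 (U(l) = -8 + 1**2 = -8 + 1 = -7)
(U(0)*(-27))*15 = -7*(-27)*15 = 189*15 = 2835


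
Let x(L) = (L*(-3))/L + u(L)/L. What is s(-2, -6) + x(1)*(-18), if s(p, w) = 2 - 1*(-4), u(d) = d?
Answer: 42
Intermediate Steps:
s(p, w) = 6 (s(p, w) = 2 + 4 = 6)
x(L) = -2 (x(L) = (L*(-3))/L + L/L = (-3*L)/L + 1 = -3 + 1 = -2)
s(-2, -6) + x(1)*(-18) = 6 - 2*(-18) = 6 + 36 = 42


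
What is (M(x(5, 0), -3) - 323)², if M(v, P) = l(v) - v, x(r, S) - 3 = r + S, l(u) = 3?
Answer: 107584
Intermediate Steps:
x(r, S) = 3 + S + r (x(r, S) = 3 + (r + S) = 3 + (S + r) = 3 + S + r)
M(v, P) = 3 - v
(M(x(5, 0), -3) - 323)² = ((3 - (3 + 0 + 5)) - 323)² = ((3 - 1*8) - 323)² = ((3 - 8) - 323)² = (-5 - 323)² = (-328)² = 107584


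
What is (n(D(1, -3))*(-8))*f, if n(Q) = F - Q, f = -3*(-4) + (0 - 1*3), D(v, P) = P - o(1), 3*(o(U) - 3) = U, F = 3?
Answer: -672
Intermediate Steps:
o(U) = 3 + U/3
D(v, P) = -10/3 + P (D(v, P) = P - (3 + (1/3)*1) = P - (3 + 1/3) = P - 1*10/3 = P - 10/3 = -10/3 + P)
f = 9 (f = 12 + (0 - 3) = 12 - 3 = 9)
n(Q) = 3 - Q
(n(D(1, -3))*(-8))*f = ((3 - (-10/3 - 3))*(-8))*9 = ((3 - 1*(-19/3))*(-8))*9 = ((3 + 19/3)*(-8))*9 = ((28/3)*(-8))*9 = -224/3*9 = -672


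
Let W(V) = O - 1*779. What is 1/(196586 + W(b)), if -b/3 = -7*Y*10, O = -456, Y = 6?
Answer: 1/195351 ≈ 5.1190e-6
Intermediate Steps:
b = 1260 (b = -3*(-7*6)*10 = -(-126)*10 = -3*(-420) = 1260)
W(V) = -1235 (W(V) = -456 - 1*779 = -456 - 779 = -1235)
1/(196586 + W(b)) = 1/(196586 - 1235) = 1/195351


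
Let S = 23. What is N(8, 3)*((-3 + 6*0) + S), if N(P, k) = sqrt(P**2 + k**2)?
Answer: 20*sqrt(73) ≈ 170.88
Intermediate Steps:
N(8, 3)*((-3 + 6*0) + S) = sqrt(8**2 + 3**2)*((-3 + 6*0) + 23) = sqrt(64 + 9)*((-3 + 0) + 23) = sqrt(73)*(-3 + 23) = sqrt(73)*20 = 20*sqrt(73)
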